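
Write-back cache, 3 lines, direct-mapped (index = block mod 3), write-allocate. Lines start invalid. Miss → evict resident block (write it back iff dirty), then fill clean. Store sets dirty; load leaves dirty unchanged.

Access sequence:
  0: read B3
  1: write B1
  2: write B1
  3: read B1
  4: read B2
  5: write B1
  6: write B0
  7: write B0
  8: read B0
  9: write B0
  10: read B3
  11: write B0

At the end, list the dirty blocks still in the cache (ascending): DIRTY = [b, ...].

DIRTY = [0, 1]

0: R B3 → L0 miss [-]
1: W B1 → L1 miss [D]
2: W B1 → L1 hit [D]
3: R B1 → L1 hit [D]
4: R B2 → L2 miss [-]
5: W B1 → L1 hit [D]
6: W B0 → L0 miss [D]
7: W B0 → L0 hit [D]
8: R B0 → L0 hit [D]
9: W B0 → L0 hit [D]
10: R B3 → L0 miss wb→B0 [-]
11: W B0 → L0 miss [D]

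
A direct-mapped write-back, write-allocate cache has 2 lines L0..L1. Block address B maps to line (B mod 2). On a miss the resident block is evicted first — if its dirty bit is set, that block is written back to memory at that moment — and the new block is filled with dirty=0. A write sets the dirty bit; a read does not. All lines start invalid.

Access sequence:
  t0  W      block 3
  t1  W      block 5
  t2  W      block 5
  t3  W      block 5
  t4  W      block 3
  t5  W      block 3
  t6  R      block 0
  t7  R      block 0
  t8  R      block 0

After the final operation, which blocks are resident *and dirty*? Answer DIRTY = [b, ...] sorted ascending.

DIRTY = [3]

0: W B3 -> L1 miss  d=D]
1: W B5 -> L1 miss wb->B3  d=D]
2: W B5 -> L1 hit  d=D]
3: W B5 -> L1 hit  d=D]
4: W B3 -> L1 miss wb->B5  d=D]
5: W B3 -> L1 hit  d=D]
6: R B0 -> L0 miss  d=-]
7: R B0 -> L0 hit  d=-]
8: R B0 -> L0 hit  d=-]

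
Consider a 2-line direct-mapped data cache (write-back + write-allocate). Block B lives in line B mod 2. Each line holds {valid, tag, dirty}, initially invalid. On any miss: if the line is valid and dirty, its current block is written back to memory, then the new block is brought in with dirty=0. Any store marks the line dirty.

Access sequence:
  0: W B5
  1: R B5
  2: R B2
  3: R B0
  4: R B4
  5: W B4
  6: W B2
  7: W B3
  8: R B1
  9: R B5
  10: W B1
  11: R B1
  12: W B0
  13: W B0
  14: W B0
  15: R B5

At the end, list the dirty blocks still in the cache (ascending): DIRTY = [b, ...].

0: W B5 → L1 miss [D]
1: R B5 → L1 hit [D]
2: R B2 → L0 miss [-]
3: R B0 → L0 miss [-]
4: R B4 → L0 miss [-]
5: W B4 → L0 hit [D]
6: W B2 → L0 miss wb→B4 [D]
7: W B3 → L1 miss wb→B5 [D]
8: R B1 → L1 miss wb→B3 [-]
9: R B5 → L1 miss [-]
10: W B1 → L1 miss [D]
11: R B1 → L1 hit [D]
12: W B0 → L0 miss wb→B2 [D]
13: W B0 → L0 hit [D]
14: W B0 → L0 hit [D]
15: R B5 → L1 miss wb→B1 [-]

DIRTY = [0]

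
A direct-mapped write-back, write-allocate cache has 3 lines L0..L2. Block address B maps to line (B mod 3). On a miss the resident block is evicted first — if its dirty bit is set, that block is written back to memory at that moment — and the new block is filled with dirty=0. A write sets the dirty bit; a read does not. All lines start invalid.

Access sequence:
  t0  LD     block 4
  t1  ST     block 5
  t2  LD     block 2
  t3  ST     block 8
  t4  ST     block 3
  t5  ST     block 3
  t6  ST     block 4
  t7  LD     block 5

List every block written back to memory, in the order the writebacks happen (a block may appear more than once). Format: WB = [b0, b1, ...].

WB = [5, 8]

0: R B4 → L1 miss [-]
1: W B5 → L2 miss [D]
2: R B2 → L2 miss wb→B5 [-]
3: W B8 → L2 miss [D]
4: W B3 → L0 miss [D]
5: W B3 → L0 hit [D]
6: W B4 → L1 hit [D]
7: R B5 → L2 miss wb→B8 [-]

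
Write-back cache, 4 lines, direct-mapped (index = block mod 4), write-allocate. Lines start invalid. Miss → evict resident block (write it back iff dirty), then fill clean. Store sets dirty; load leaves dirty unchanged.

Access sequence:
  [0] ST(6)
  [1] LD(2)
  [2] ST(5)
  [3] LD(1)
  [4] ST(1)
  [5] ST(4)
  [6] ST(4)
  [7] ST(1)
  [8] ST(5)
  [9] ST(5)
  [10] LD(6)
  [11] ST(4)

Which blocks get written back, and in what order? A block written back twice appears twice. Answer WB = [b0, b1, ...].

WB = [6, 5, 1]

0: W B6 -> L2 miss  d=D]
1: R B2 -> L2 miss wb->B6  d=-]
2: W B5 -> L1 miss  d=D]
3: R B1 -> L1 miss wb->B5  d=-]
4: W B1 -> L1 hit  d=D]
5: W B4 -> L0 miss  d=D]
6: W B4 -> L0 hit  d=D]
7: W B1 -> L1 hit  d=D]
8: W B5 -> L1 miss wb->B1  d=D]
9: W B5 -> L1 hit  d=D]
10: R B6 -> L2 miss  d=-]
11: W B4 -> L0 hit  d=D]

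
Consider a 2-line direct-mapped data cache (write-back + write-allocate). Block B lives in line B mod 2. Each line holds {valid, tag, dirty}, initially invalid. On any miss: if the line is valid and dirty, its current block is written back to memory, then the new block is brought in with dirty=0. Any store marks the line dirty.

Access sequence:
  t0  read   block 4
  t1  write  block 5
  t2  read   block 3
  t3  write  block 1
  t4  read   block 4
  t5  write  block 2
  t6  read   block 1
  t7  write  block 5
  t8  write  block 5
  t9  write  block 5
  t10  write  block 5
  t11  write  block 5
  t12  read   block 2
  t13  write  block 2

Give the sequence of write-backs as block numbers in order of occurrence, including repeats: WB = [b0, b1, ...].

WB = [5, 1]

0: R B4 -> L0 miss  d=-]
1: W B5 -> L1 miss  d=D]
2: R B3 -> L1 miss wb->B5  d=-]
3: W B1 -> L1 miss  d=D]
4: R B4 -> L0 hit  d=-]
5: W B2 -> L0 miss  d=D]
6: R B1 -> L1 hit  d=D]
7: W B5 -> L1 miss wb->B1  d=D]
8: W B5 -> L1 hit  d=D]
9: W B5 -> L1 hit  d=D]
10: W B5 -> L1 hit  d=D]
11: W B5 -> L1 hit  d=D]
12: R B2 -> L0 hit  d=D]
13: W B2 -> L0 hit  d=D]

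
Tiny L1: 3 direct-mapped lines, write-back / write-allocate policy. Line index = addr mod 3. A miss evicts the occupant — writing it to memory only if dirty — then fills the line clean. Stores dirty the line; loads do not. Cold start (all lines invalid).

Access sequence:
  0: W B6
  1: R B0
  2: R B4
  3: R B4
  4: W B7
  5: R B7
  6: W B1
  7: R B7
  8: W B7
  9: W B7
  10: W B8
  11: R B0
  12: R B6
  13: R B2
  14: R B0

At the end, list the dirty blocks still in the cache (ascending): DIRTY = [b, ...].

0: W B6 → L0 miss [D]
1: R B0 → L0 miss wb→B6 [-]
2: R B4 → L1 miss [-]
3: R B4 → L1 hit [-]
4: W B7 → L1 miss [D]
5: R B7 → L1 hit [D]
6: W B1 → L1 miss wb→B7 [D]
7: R B7 → L1 miss wb→B1 [-]
8: W B7 → L1 hit [D]
9: W B7 → L1 hit [D]
10: W B8 → L2 miss [D]
11: R B0 → L0 hit [-]
12: R B6 → L0 miss [-]
13: R B2 → L2 miss wb→B8 [-]
14: R B0 → L0 miss [-]

DIRTY = [7]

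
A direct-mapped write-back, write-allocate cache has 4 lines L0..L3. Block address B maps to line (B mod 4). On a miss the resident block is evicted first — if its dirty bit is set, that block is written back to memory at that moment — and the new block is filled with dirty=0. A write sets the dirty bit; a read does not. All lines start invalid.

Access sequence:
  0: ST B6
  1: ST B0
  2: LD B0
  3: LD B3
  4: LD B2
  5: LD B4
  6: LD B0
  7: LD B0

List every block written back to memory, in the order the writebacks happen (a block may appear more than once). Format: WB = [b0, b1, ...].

0: W B6 -> L2 miss  d=D]
1: W B0 -> L0 miss  d=D]
2: R B0 -> L0 hit  d=D]
3: R B3 -> L3 miss  d=-]
4: R B2 -> L2 miss wb->B6  d=-]
5: R B4 -> L0 miss wb->B0  d=-]
6: R B0 -> L0 miss  d=-]
7: R B0 -> L0 hit  d=-]

WB = [6, 0]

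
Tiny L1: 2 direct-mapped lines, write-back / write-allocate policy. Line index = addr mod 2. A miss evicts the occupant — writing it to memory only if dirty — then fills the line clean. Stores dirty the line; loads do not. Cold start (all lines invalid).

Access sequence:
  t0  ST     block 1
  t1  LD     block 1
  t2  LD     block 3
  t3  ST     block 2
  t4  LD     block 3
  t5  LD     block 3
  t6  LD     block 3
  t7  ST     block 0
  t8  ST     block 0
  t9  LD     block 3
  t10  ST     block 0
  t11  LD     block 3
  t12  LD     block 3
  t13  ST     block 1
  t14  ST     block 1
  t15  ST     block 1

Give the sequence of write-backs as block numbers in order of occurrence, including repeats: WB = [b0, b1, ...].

0: W B1 → L1 miss [D]
1: R B1 → L1 hit [D]
2: R B3 → L1 miss wb→B1 [-]
3: W B2 → L0 miss [D]
4: R B3 → L1 hit [-]
5: R B3 → L1 hit [-]
6: R B3 → L1 hit [-]
7: W B0 → L0 miss wb→B2 [D]
8: W B0 → L0 hit [D]
9: R B3 → L1 hit [-]
10: W B0 → L0 hit [D]
11: R B3 → L1 hit [-]
12: R B3 → L1 hit [-]
13: W B1 → L1 miss [D]
14: W B1 → L1 hit [D]
15: W B1 → L1 hit [D]

WB = [1, 2]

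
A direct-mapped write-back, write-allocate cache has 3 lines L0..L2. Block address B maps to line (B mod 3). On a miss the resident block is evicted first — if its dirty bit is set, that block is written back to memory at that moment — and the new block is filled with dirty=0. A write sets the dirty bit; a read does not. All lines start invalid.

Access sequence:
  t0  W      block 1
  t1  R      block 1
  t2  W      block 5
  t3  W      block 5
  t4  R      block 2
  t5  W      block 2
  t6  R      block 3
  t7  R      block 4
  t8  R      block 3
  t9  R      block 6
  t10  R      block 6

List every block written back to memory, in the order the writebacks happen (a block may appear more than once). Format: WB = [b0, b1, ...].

WB = [5, 1]

  0 | W B1 → L1 miss [D]
  1 | R B1 → L1 hit [D]
  2 | W B5 → L2 miss [D]
  3 | W B5 → L2 hit [D]
  4 | R B2 → L2 miss wb→B5 [-]
  5 | W B2 → L2 hit [D]
  6 | R B3 → L0 miss [-]
  7 | R B4 → L1 miss wb→B1 [-]
  8 | R B3 → L0 hit [-]
  9 | R B6 → L0 miss [-]
  10 | R B6 → L0 hit [-]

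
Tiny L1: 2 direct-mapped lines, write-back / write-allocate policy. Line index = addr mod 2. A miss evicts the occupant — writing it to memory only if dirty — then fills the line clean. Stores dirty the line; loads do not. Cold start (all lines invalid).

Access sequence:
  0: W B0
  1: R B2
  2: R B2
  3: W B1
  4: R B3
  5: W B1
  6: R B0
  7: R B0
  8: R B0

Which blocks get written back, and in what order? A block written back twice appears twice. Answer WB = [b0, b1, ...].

  0 | W B0 → L0 miss [D]
  1 | R B2 → L0 miss wb→B0 [-]
  2 | R B2 → L0 hit [-]
  3 | W B1 → L1 miss [D]
  4 | R B3 → L1 miss wb→B1 [-]
  5 | W B1 → L1 miss [D]
  6 | R B0 → L0 miss [-]
  7 | R B0 → L0 hit [-]
  8 | R B0 → L0 hit [-]

WB = [0, 1]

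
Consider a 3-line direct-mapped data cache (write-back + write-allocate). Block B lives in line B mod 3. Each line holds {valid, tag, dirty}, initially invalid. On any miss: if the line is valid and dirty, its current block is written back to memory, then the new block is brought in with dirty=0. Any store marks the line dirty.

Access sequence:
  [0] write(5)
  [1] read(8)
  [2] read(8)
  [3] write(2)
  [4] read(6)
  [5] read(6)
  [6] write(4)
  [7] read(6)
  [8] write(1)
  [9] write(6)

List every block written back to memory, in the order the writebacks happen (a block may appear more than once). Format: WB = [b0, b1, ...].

WB = [5, 4]

  0 | W B5 → L2 miss [D]
  1 | R B8 → L2 miss wb→B5 [-]
  2 | R B8 → L2 hit [-]
  3 | W B2 → L2 miss [D]
  4 | R B6 → L0 miss [-]
  5 | R B6 → L0 hit [-]
  6 | W B4 → L1 miss [D]
  7 | R B6 → L0 hit [-]
  8 | W B1 → L1 miss wb→B4 [D]
  9 | W B6 → L0 hit [D]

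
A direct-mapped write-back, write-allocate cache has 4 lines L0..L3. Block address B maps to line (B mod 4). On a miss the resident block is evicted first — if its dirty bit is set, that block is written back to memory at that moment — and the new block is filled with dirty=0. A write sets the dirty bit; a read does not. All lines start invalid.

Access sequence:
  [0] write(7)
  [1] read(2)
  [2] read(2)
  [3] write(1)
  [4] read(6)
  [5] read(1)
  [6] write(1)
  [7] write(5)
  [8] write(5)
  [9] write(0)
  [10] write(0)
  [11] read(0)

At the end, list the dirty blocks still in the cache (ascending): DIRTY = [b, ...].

  0 | W B7 → L3 miss [D]
  1 | R B2 → L2 miss [-]
  2 | R B2 → L2 hit [-]
  3 | W B1 → L1 miss [D]
  4 | R B6 → L2 miss [-]
  5 | R B1 → L1 hit [D]
  6 | W B1 → L1 hit [D]
  7 | W B5 → L1 miss wb→B1 [D]
  8 | W B5 → L1 hit [D]
  9 | W B0 → L0 miss [D]
  10 | W B0 → L0 hit [D]
  11 | R B0 → L0 hit [D]

DIRTY = [0, 5, 7]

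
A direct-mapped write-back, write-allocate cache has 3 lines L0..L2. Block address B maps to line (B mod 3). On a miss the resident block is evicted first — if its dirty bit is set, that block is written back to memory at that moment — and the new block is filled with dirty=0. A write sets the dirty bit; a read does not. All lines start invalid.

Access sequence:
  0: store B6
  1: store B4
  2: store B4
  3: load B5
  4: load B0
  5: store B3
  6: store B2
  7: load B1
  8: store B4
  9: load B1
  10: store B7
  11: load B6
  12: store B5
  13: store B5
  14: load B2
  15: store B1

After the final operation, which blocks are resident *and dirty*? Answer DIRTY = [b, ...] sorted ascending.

DIRTY = [1]

  0 | W B6 → L0 miss [D]
  1 | W B4 → L1 miss [D]
  2 | W B4 → L1 hit [D]
  3 | R B5 → L2 miss [-]
  4 | R B0 → L0 miss wb→B6 [-]
  5 | W B3 → L0 miss [D]
  6 | W B2 → L2 miss [D]
  7 | R B1 → L1 miss wb→B4 [-]
  8 | W B4 → L1 miss [D]
  9 | R B1 → L1 miss wb→B4 [-]
  10 | W B7 → L1 miss [D]
  11 | R B6 → L0 miss wb→B3 [-]
  12 | W B5 → L2 miss wb→B2 [D]
  13 | W B5 → L2 hit [D]
  14 | R B2 → L2 miss wb→B5 [-]
  15 | W B1 → L1 miss wb→B7 [D]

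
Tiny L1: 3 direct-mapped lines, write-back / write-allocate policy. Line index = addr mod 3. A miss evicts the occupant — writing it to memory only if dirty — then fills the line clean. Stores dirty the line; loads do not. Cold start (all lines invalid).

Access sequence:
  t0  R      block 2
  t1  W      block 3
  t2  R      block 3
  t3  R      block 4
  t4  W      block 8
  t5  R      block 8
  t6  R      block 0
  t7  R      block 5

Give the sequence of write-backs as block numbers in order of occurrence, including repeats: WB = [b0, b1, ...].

0: R B2 → L2 miss [-]
1: W B3 → L0 miss [D]
2: R B3 → L0 hit [D]
3: R B4 → L1 miss [-]
4: W B8 → L2 miss [D]
5: R B8 → L2 hit [D]
6: R B0 → L0 miss wb→B3 [-]
7: R B5 → L2 miss wb→B8 [-]

WB = [3, 8]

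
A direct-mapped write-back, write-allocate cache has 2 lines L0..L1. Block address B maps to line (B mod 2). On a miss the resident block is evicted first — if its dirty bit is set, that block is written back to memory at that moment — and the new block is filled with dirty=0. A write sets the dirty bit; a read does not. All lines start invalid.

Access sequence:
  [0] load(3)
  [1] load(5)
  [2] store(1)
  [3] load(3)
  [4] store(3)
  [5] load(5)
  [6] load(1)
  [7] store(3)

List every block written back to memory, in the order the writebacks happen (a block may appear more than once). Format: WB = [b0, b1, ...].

  0 | R B3 → L1 miss [-]
  1 | R B5 → L1 miss [-]
  2 | W B1 → L1 miss [D]
  3 | R B3 → L1 miss wb→B1 [-]
  4 | W B3 → L1 hit [D]
  5 | R B5 → L1 miss wb→B3 [-]
  6 | R B1 → L1 miss [-]
  7 | W B3 → L1 miss [D]

WB = [1, 3]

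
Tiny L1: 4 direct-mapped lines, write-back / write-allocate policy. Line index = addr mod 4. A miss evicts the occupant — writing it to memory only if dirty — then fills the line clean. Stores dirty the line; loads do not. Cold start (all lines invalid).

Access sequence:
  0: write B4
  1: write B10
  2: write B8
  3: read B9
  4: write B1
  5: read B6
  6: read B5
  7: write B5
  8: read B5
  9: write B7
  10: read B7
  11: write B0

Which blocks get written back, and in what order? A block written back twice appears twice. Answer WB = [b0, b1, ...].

0: W B4 -> L0 miss  d=D]
1: W B10 -> L2 miss  d=D]
2: W B8 -> L0 miss wb->B4  d=D]
3: R B9 -> L1 miss  d=-]
4: W B1 -> L1 miss  d=D]
5: R B6 -> L2 miss wb->B10  d=-]
6: R B5 -> L1 miss wb->B1  d=-]
7: W B5 -> L1 hit  d=D]
8: R B5 -> L1 hit  d=D]
9: W B7 -> L3 miss  d=D]
10: R B7 -> L3 hit  d=D]
11: W B0 -> L0 miss wb->B8  d=D]

WB = [4, 10, 1, 8]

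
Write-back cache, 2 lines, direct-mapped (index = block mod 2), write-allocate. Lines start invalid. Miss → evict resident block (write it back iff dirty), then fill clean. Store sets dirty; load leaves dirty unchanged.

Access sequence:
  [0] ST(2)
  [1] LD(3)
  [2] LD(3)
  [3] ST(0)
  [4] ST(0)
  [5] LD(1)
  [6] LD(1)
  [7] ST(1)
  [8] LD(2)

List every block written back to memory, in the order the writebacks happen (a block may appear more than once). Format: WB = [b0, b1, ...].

0: W B2 -> L0 miss  d=D]
1: R B3 -> L1 miss  d=-]
2: R B3 -> L1 hit  d=-]
3: W B0 -> L0 miss wb->B2  d=D]
4: W B0 -> L0 hit  d=D]
5: R B1 -> L1 miss  d=-]
6: R B1 -> L1 hit  d=-]
7: W B1 -> L1 hit  d=D]
8: R B2 -> L0 miss wb->B0  d=-]

WB = [2, 0]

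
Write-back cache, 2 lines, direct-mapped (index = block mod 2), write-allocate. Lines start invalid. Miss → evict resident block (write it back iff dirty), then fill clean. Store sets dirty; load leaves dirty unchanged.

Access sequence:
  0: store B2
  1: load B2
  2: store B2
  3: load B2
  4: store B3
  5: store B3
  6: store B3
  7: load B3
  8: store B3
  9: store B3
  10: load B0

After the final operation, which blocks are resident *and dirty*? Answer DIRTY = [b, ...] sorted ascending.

  0 | W B2 → L0 miss [D]
  1 | R B2 → L0 hit [D]
  2 | W B2 → L0 hit [D]
  3 | R B2 → L0 hit [D]
  4 | W B3 → L1 miss [D]
  5 | W B3 → L1 hit [D]
  6 | W B3 → L1 hit [D]
  7 | R B3 → L1 hit [D]
  8 | W B3 → L1 hit [D]
  9 | W B3 → L1 hit [D]
  10 | R B0 → L0 miss wb→B2 [-]

DIRTY = [3]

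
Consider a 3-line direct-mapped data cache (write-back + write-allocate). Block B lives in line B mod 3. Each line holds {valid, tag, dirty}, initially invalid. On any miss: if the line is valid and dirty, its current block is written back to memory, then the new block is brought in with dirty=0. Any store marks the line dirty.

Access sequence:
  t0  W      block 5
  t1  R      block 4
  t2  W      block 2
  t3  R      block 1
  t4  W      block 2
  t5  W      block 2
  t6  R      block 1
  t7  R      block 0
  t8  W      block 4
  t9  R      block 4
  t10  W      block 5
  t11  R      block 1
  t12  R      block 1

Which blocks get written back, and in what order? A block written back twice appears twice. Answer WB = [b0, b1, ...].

0: W B5 → L2 miss [D]
1: R B4 → L1 miss [-]
2: W B2 → L2 miss wb→B5 [D]
3: R B1 → L1 miss [-]
4: W B2 → L2 hit [D]
5: W B2 → L2 hit [D]
6: R B1 → L1 hit [-]
7: R B0 → L0 miss [-]
8: W B4 → L1 miss [D]
9: R B4 → L1 hit [D]
10: W B5 → L2 miss wb→B2 [D]
11: R B1 → L1 miss wb→B4 [-]
12: R B1 → L1 hit [-]

WB = [5, 2, 4]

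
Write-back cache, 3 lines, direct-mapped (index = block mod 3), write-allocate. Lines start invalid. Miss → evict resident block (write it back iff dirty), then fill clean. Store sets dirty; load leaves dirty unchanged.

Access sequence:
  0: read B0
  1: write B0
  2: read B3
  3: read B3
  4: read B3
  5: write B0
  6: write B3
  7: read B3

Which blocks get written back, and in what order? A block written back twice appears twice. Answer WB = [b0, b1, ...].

  0 | R B0 → L0 miss [-]
  1 | W B0 → L0 hit [D]
  2 | R B3 → L0 miss wb→B0 [-]
  3 | R B3 → L0 hit [-]
  4 | R B3 → L0 hit [-]
  5 | W B0 → L0 miss [D]
  6 | W B3 → L0 miss wb→B0 [D]
  7 | R B3 → L0 hit [D]

WB = [0, 0]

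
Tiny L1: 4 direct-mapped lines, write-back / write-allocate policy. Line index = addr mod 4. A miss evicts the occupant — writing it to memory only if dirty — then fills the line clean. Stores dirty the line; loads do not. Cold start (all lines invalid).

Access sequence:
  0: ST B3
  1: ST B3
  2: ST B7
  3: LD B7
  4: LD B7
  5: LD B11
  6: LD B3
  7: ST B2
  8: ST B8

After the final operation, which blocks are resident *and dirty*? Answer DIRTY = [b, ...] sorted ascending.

0: W B3 → L3 miss [D]
1: W B3 → L3 hit [D]
2: W B7 → L3 miss wb→B3 [D]
3: R B7 → L3 hit [D]
4: R B7 → L3 hit [D]
5: R B11 → L3 miss wb→B7 [-]
6: R B3 → L3 miss [-]
7: W B2 → L2 miss [D]
8: W B8 → L0 miss [D]

DIRTY = [2, 8]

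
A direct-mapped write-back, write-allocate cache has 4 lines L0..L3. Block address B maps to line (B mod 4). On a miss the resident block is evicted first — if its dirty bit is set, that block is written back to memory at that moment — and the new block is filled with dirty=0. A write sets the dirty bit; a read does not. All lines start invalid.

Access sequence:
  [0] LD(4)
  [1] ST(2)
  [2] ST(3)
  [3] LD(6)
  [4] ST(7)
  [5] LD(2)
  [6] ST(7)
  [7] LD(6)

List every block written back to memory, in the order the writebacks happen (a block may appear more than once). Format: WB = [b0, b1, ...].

0: R B4 -> L0 miss  d=-]
1: W B2 -> L2 miss  d=D]
2: W B3 -> L3 miss  d=D]
3: R B6 -> L2 miss wb->B2  d=-]
4: W B7 -> L3 miss wb->B3  d=D]
5: R B2 -> L2 miss  d=-]
6: W B7 -> L3 hit  d=D]
7: R B6 -> L2 miss  d=-]

WB = [2, 3]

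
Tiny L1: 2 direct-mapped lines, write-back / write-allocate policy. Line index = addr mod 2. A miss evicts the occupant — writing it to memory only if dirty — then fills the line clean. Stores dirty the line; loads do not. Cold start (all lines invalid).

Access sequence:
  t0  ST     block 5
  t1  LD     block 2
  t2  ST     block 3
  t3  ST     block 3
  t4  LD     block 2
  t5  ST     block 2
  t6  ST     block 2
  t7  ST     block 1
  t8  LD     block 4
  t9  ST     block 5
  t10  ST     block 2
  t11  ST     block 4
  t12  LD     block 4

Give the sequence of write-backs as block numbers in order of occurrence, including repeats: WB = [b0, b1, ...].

0: W B5 -> L1 miss  d=D]
1: R B2 -> L0 miss  d=-]
2: W B3 -> L1 miss wb->B5  d=D]
3: W B3 -> L1 hit  d=D]
4: R B2 -> L0 hit  d=-]
5: W B2 -> L0 hit  d=D]
6: W B2 -> L0 hit  d=D]
7: W B1 -> L1 miss wb->B3  d=D]
8: R B4 -> L0 miss wb->B2  d=-]
9: W B5 -> L1 miss wb->B1  d=D]
10: W B2 -> L0 miss  d=D]
11: W B4 -> L0 miss wb->B2  d=D]
12: R B4 -> L0 hit  d=D]

WB = [5, 3, 2, 1, 2]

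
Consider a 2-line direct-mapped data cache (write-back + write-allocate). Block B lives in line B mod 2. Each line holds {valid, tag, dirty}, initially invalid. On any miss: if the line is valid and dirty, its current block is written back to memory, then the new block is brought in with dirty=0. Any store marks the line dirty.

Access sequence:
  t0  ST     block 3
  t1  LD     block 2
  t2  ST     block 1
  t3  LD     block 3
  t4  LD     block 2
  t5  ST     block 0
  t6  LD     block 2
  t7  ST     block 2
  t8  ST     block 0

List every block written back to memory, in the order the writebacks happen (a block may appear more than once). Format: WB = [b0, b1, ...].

0: W B3 -> L1 miss  d=D]
1: R B2 -> L0 miss  d=-]
2: W B1 -> L1 miss wb->B3  d=D]
3: R B3 -> L1 miss wb->B1  d=-]
4: R B2 -> L0 hit  d=-]
5: W B0 -> L0 miss  d=D]
6: R B2 -> L0 miss wb->B0  d=-]
7: W B2 -> L0 hit  d=D]
8: W B0 -> L0 miss wb->B2  d=D]

WB = [3, 1, 0, 2]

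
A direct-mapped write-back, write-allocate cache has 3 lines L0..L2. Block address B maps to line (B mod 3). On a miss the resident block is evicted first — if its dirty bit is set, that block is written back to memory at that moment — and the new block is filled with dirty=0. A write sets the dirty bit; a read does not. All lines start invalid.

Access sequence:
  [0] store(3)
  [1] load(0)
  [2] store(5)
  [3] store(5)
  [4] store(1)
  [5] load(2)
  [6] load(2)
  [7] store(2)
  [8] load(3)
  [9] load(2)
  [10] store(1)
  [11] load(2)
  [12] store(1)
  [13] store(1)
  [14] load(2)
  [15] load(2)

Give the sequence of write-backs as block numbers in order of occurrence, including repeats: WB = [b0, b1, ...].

  0 | W B3 → L0 miss [D]
  1 | R B0 → L0 miss wb→B3 [-]
  2 | W B5 → L2 miss [D]
  3 | W B5 → L2 hit [D]
  4 | W B1 → L1 miss [D]
  5 | R B2 → L2 miss wb→B5 [-]
  6 | R B2 → L2 hit [-]
  7 | W B2 → L2 hit [D]
  8 | R B3 → L0 miss [-]
  9 | R B2 → L2 hit [D]
  10 | W B1 → L1 hit [D]
  11 | R B2 → L2 hit [D]
  12 | W B1 → L1 hit [D]
  13 | W B1 → L1 hit [D]
  14 | R B2 → L2 hit [D]
  15 | R B2 → L2 hit [D]

WB = [3, 5]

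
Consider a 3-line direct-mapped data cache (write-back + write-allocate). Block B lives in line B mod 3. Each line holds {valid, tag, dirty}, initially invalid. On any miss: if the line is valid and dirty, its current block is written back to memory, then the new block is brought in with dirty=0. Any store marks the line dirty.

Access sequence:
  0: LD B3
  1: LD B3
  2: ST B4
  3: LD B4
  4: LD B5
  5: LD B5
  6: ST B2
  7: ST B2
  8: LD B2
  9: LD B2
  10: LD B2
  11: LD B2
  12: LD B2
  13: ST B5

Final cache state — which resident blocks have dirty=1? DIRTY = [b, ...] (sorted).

DIRTY = [4, 5]

  0 | R B3 → L0 miss [-]
  1 | R B3 → L0 hit [-]
  2 | W B4 → L1 miss [D]
  3 | R B4 → L1 hit [D]
  4 | R B5 → L2 miss [-]
  5 | R B5 → L2 hit [-]
  6 | W B2 → L2 miss [D]
  7 | W B2 → L2 hit [D]
  8 | R B2 → L2 hit [D]
  9 | R B2 → L2 hit [D]
  10 | R B2 → L2 hit [D]
  11 | R B2 → L2 hit [D]
  12 | R B2 → L2 hit [D]
  13 | W B5 → L2 miss wb→B2 [D]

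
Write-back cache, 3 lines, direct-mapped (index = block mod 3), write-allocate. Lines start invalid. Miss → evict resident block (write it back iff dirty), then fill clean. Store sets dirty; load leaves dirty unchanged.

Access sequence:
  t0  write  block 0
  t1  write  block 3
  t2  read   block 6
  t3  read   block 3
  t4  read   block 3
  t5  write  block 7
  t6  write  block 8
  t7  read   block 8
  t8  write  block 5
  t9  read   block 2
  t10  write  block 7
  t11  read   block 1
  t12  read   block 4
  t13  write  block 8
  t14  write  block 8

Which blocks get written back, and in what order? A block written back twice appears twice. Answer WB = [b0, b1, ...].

WB = [0, 3, 8, 5, 7]

0: W B0 -> L0 miss  d=D]
1: W B3 -> L0 miss wb->B0  d=D]
2: R B6 -> L0 miss wb->B3  d=-]
3: R B3 -> L0 miss  d=-]
4: R B3 -> L0 hit  d=-]
5: W B7 -> L1 miss  d=D]
6: W B8 -> L2 miss  d=D]
7: R B8 -> L2 hit  d=D]
8: W B5 -> L2 miss wb->B8  d=D]
9: R B2 -> L2 miss wb->B5  d=-]
10: W B7 -> L1 hit  d=D]
11: R B1 -> L1 miss wb->B7  d=-]
12: R B4 -> L1 miss  d=-]
13: W B8 -> L2 miss  d=D]
14: W B8 -> L2 hit  d=D]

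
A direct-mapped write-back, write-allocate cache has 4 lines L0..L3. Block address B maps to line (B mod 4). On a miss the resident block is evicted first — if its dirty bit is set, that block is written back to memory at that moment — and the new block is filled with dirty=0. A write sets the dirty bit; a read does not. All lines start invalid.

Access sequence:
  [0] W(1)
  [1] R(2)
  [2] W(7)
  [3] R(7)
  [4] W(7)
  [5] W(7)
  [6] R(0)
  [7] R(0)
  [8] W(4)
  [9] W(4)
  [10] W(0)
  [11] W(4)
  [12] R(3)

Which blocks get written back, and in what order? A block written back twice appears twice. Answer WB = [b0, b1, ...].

  0 | W B1 → L1 miss [D]
  1 | R B2 → L2 miss [-]
  2 | W B7 → L3 miss [D]
  3 | R B7 → L3 hit [D]
  4 | W B7 → L3 hit [D]
  5 | W B7 → L3 hit [D]
  6 | R B0 → L0 miss [-]
  7 | R B0 → L0 hit [-]
  8 | W B4 → L0 miss [D]
  9 | W B4 → L0 hit [D]
  10 | W B0 → L0 miss wb→B4 [D]
  11 | W B4 → L0 miss wb→B0 [D]
  12 | R B3 → L3 miss wb→B7 [-]

WB = [4, 0, 7]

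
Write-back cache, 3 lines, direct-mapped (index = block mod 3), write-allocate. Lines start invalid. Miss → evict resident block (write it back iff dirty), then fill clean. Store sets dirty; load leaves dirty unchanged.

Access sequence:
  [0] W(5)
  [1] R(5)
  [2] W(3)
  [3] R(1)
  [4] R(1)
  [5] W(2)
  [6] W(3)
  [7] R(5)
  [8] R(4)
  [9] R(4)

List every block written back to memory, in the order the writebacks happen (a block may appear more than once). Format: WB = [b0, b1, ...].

0: W B5 -> L2 miss  d=D]
1: R B5 -> L2 hit  d=D]
2: W B3 -> L0 miss  d=D]
3: R B1 -> L1 miss  d=-]
4: R B1 -> L1 hit  d=-]
5: W B2 -> L2 miss wb->B5  d=D]
6: W B3 -> L0 hit  d=D]
7: R B5 -> L2 miss wb->B2  d=-]
8: R B4 -> L1 miss  d=-]
9: R B4 -> L1 hit  d=-]

WB = [5, 2]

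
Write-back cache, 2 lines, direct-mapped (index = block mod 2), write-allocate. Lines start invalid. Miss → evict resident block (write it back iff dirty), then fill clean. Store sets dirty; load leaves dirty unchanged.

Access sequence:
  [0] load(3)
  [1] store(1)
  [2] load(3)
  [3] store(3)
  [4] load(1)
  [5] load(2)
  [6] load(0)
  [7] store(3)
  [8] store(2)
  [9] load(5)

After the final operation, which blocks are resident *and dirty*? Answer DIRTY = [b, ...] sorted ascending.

0: R B3 -> L1 miss  d=-]
1: W B1 -> L1 miss  d=D]
2: R B3 -> L1 miss wb->B1  d=-]
3: W B3 -> L1 hit  d=D]
4: R B1 -> L1 miss wb->B3  d=-]
5: R B2 -> L0 miss  d=-]
6: R B0 -> L0 miss  d=-]
7: W B3 -> L1 miss  d=D]
8: W B2 -> L0 miss  d=D]
9: R B5 -> L1 miss wb->B3  d=-]

DIRTY = [2]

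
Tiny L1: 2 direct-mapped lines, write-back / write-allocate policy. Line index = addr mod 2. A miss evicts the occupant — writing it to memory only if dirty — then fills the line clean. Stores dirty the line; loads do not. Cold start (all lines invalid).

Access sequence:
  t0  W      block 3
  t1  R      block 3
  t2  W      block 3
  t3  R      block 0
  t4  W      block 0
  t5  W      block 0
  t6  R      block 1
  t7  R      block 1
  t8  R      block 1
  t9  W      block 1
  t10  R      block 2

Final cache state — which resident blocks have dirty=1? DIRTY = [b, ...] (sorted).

0: W B3 -> L1 miss  d=D]
1: R B3 -> L1 hit  d=D]
2: W B3 -> L1 hit  d=D]
3: R B0 -> L0 miss  d=-]
4: W B0 -> L0 hit  d=D]
5: W B0 -> L0 hit  d=D]
6: R B1 -> L1 miss wb->B3  d=-]
7: R B1 -> L1 hit  d=-]
8: R B1 -> L1 hit  d=-]
9: W B1 -> L1 hit  d=D]
10: R B2 -> L0 miss wb->B0  d=-]

DIRTY = [1]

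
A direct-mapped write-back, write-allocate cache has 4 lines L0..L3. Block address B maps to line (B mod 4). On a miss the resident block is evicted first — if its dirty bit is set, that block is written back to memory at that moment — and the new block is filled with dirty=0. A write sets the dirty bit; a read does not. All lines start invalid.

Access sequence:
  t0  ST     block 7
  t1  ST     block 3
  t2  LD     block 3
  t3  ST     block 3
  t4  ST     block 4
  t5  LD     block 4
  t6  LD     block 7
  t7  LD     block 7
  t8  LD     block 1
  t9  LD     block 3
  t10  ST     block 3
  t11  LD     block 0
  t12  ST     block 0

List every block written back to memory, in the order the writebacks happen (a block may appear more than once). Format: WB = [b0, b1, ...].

  0 | W B7 → L3 miss [D]
  1 | W B3 → L3 miss wb→B7 [D]
  2 | R B3 → L3 hit [D]
  3 | W B3 → L3 hit [D]
  4 | W B4 → L0 miss [D]
  5 | R B4 → L0 hit [D]
  6 | R B7 → L3 miss wb→B3 [-]
  7 | R B7 → L3 hit [-]
  8 | R B1 → L1 miss [-]
  9 | R B3 → L3 miss [-]
  10 | W B3 → L3 hit [D]
  11 | R B0 → L0 miss wb→B4 [-]
  12 | W B0 → L0 hit [D]

WB = [7, 3, 4]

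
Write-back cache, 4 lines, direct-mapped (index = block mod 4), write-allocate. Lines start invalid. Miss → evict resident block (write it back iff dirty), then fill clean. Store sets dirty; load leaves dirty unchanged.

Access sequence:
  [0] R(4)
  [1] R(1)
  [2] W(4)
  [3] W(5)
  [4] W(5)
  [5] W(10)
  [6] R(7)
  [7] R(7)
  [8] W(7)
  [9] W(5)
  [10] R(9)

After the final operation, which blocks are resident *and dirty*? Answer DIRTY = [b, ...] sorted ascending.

DIRTY = [4, 7, 10]

  0 | R B4 → L0 miss [-]
  1 | R B1 → L1 miss [-]
  2 | W B4 → L0 hit [D]
  3 | W B5 → L1 miss [D]
  4 | W B5 → L1 hit [D]
  5 | W B10 → L2 miss [D]
  6 | R B7 → L3 miss [-]
  7 | R B7 → L3 hit [-]
  8 | W B7 → L3 hit [D]
  9 | W B5 → L1 hit [D]
  10 | R B9 → L1 miss wb→B5 [-]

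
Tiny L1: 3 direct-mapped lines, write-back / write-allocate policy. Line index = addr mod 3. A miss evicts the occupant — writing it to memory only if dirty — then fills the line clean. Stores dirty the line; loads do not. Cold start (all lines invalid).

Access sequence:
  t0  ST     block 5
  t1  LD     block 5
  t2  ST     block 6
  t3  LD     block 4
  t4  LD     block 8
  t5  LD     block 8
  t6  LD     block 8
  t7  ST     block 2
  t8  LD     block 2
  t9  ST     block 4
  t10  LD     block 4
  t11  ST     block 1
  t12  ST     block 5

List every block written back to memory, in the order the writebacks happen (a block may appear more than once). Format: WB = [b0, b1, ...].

WB = [5, 4, 2]

  0 | W B5 → L2 miss [D]
  1 | R B5 → L2 hit [D]
  2 | W B6 → L0 miss [D]
  3 | R B4 → L1 miss [-]
  4 | R B8 → L2 miss wb→B5 [-]
  5 | R B8 → L2 hit [-]
  6 | R B8 → L2 hit [-]
  7 | W B2 → L2 miss [D]
  8 | R B2 → L2 hit [D]
  9 | W B4 → L1 hit [D]
  10 | R B4 → L1 hit [D]
  11 | W B1 → L1 miss wb→B4 [D]
  12 | W B5 → L2 miss wb→B2 [D]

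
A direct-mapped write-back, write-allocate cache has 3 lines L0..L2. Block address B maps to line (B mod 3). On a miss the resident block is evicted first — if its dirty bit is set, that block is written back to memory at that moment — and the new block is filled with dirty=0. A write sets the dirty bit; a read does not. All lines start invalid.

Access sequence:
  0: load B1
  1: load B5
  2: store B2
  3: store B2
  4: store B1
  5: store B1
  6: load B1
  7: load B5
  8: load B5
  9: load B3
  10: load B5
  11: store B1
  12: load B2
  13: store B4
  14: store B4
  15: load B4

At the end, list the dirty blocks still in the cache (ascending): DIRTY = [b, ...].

0: R B1 → L1 miss [-]
1: R B5 → L2 miss [-]
2: W B2 → L2 miss [D]
3: W B2 → L2 hit [D]
4: W B1 → L1 hit [D]
5: W B1 → L1 hit [D]
6: R B1 → L1 hit [D]
7: R B5 → L2 miss wb→B2 [-]
8: R B5 → L2 hit [-]
9: R B3 → L0 miss [-]
10: R B5 → L2 hit [-]
11: W B1 → L1 hit [D]
12: R B2 → L2 miss [-]
13: W B4 → L1 miss wb→B1 [D]
14: W B4 → L1 hit [D]
15: R B4 → L1 hit [D]

DIRTY = [4]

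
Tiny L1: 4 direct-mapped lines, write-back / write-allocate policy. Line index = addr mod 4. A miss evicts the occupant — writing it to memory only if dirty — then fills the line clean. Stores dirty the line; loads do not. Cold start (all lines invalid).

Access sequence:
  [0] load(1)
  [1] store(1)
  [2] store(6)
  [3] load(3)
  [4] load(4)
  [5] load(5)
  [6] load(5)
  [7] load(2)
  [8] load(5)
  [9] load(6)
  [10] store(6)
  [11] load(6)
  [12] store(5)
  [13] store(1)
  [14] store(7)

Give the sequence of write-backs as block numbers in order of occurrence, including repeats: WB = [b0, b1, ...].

WB = [1, 6, 5]

0: R B1 → L1 miss [-]
1: W B1 → L1 hit [D]
2: W B6 → L2 miss [D]
3: R B3 → L3 miss [-]
4: R B4 → L0 miss [-]
5: R B5 → L1 miss wb→B1 [-]
6: R B5 → L1 hit [-]
7: R B2 → L2 miss wb→B6 [-]
8: R B5 → L1 hit [-]
9: R B6 → L2 miss [-]
10: W B6 → L2 hit [D]
11: R B6 → L2 hit [D]
12: W B5 → L1 hit [D]
13: W B1 → L1 miss wb→B5 [D]
14: W B7 → L3 miss [D]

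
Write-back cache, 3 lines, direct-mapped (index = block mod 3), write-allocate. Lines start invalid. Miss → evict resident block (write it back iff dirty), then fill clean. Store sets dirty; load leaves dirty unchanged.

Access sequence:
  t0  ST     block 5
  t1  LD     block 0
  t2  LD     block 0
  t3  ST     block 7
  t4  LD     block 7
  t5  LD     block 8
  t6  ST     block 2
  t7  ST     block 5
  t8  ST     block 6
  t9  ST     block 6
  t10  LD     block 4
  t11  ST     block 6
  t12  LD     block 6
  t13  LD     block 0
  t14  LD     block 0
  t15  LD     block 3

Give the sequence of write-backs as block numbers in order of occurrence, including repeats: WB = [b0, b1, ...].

0: W B5 → L2 miss [D]
1: R B0 → L0 miss [-]
2: R B0 → L0 hit [-]
3: W B7 → L1 miss [D]
4: R B7 → L1 hit [D]
5: R B8 → L2 miss wb→B5 [-]
6: W B2 → L2 miss [D]
7: W B5 → L2 miss wb→B2 [D]
8: W B6 → L0 miss [D]
9: W B6 → L0 hit [D]
10: R B4 → L1 miss wb→B7 [-]
11: W B6 → L0 hit [D]
12: R B6 → L0 hit [D]
13: R B0 → L0 miss wb→B6 [-]
14: R B0 → L0 hit [-]
15: R B3 → L0 miss [-]

WB = [5, 2, 7, 6]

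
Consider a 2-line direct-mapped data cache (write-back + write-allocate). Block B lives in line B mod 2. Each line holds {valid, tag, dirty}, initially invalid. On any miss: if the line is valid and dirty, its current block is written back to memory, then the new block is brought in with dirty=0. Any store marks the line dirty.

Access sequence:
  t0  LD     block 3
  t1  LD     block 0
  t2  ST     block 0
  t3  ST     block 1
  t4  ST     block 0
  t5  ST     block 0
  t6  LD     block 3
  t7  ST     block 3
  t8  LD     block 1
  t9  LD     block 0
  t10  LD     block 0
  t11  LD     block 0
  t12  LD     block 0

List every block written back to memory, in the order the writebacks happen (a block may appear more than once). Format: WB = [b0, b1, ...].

0: R B3 -> L1 miss  d=-]
1: R B0 -> L0 miss  d=-]
2: W B0 -> L0 hit  d=D]
3: W B1 -> L1 miss  d=D]
4: W B0 -> L0 hit  d=D]
5: W B0 -> L0 hit  d=D]
6: R B3 -> L1 miss wb->B1  d=-]
7: W B3 -> L1 hit  d=D]
8: R B1 -> L1 miss wb->B3  d=-]
9: R B0 -> L0 hit  d=D]
10: R B0 -> L0 hit  d=D]
11: R B0 -> L0 hit  d=D]
12: R B0 -> L0 hit  d=D]

WB = [1, 3]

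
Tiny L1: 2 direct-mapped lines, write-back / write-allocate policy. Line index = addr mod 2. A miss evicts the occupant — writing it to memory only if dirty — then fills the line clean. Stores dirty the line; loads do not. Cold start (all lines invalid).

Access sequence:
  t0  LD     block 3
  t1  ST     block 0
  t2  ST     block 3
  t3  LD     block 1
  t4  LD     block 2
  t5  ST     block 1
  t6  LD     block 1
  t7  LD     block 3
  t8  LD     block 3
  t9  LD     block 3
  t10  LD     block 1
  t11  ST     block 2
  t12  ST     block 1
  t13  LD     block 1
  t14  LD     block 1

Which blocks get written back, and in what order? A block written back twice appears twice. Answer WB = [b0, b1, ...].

0: R B3 → L1 miss [-]
1: W B0 → L0 miss [D]
2: W B3 → L1 hit [D]
3: R B1 → L1 miss wb→B3 [-]
4: R B2 → L0 miss wb→B0 [-]
5: W B1 → L1 hit [D]
6: R B1 → L1 hit [D]
7: R B3 → L1 miss wb→B1 [-]
8: R B3 → L1 hit [-]
9: R B3 → L1 hit [-]
10: R B1 → L1 miss [-]
11: W B2 → L0 hit [D]
12: W B1 → L1 hit [D]
13: R B1 → L1 hit [D]
14: R B1 → L1 hit [D]

WB = [3, 0, 1]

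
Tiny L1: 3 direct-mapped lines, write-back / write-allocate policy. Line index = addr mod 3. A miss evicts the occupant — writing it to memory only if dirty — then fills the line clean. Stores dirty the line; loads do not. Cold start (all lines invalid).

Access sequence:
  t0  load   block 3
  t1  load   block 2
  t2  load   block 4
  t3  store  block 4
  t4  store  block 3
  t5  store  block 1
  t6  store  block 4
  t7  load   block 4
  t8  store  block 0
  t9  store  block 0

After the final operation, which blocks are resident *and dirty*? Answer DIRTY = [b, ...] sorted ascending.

  0 | R B3 → L0 miss [-]
  1 | R B2 → L2 miss [-]
  2 | R B4 → L1 miss [-]
  3 | W B4 → L1 hit [D]
  4 | W B3 → L0 hit [D]
  5 | W B1 → L1 miss wb→B4 [D]
  6 | W B4 → L1 miss wb→B1 [D]
  7 | R B4 → L1 hit [D]
  8 | W B0 → L0 miss wb→B3 [D]
  9 | W B0 → L0 hit [D]

DIRTY = [0, 4]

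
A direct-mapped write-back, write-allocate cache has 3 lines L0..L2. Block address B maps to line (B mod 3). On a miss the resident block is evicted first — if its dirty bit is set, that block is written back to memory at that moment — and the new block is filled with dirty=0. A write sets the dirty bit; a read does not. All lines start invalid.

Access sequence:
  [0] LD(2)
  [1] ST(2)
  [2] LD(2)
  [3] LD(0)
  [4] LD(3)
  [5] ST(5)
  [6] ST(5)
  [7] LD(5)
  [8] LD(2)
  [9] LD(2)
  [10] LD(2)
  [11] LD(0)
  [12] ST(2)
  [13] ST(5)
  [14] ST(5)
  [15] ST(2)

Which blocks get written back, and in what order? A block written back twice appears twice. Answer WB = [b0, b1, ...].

WB = [2, 5, 2, 5]

0: R B2 -> L2 miss  d=-]
1: W B2 -> L2 hit  d=D]
2: R B2 -> L2 hit  d=D]
3: R B0 -> L0 miss  d=-]
4: R B3 -> L0 miss  d=-]
5: W B5 -> L2 miss wb->B2  d=D]
6: W B5 -> L2 hit  d=D]
7: R B5 -> L2 hit  d=D]
8: R B2 -> L2 miss wb->B5  d=-]
9: R B2 -> L2 hit  d=-]
10: R B2 -> L2 hit  d=-]
11: R B0 -> L0 miss  d=-]
12: W B2 -> L2 hit  d=D]
13: W B5 -> L2 miss wb->B2  d=D]
14: W B5 -> L2 hit  d=D]
15: W B2 -> L2 miss wb->B5  d=D]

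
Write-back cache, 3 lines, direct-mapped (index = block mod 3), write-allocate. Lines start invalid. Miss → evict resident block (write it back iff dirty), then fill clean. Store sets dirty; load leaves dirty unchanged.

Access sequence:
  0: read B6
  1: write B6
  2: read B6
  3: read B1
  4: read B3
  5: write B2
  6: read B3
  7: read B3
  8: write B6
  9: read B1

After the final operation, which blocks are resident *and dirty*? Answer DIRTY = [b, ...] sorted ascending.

0: R B6 → L0 miss [-]
1: W B6 → L0 hit [D]
2: R B6 → L0 hit [D]
3: R B1 → L1 miss [-]
4: R B3 → L0 miss wb→B6 [-]
5: W B2 → L2 miss [D]
6: R B3 → L0 hit [-]
7: R B3 → L0 hit [-]
8: W B6 → L0 miss [D]
9: R B1 → L1 hit [-]

DIRTY = [2, 6]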